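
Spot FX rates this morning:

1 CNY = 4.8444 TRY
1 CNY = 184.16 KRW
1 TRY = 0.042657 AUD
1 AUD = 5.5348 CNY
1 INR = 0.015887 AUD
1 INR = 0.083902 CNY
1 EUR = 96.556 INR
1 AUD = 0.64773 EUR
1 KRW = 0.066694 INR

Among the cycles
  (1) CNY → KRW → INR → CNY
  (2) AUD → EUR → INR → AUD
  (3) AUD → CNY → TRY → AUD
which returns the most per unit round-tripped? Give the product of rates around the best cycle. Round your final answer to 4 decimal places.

(1) 184.16 × 0.066694 × 0.083902 = 1.03052
(2) 0.64773 × 96.556 × 0.015887 = 0.99361
(3) 5.5348 × 4.8444 × 0.042657 = 1.14375
Highest is cycle (3) at 1.1438 (>1, arbitrage).

1.1438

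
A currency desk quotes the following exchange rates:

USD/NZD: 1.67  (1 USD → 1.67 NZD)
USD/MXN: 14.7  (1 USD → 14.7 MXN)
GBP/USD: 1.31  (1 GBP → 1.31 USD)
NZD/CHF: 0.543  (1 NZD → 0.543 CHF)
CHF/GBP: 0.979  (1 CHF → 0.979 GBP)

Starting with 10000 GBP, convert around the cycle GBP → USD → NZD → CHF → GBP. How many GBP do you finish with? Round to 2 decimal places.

11629.75

10000 GBP × 1.31 = 13100 USD
13100 USD × 1.67 = 21877 NZD
21877 NZD × 0.543 = 11879.211 CHF
11879.211 CHF × 0.979 = 11629.747569 GBP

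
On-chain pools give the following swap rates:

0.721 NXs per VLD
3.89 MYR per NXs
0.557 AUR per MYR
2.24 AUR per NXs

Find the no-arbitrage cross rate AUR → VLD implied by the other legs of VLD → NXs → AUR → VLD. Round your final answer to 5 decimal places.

Known legs of the cycle: 0.721 × 2.24 = 1.61504
For no arbitrage the full-cycle product must be 1, so the missing rate is 1 / 1.61504 ≈ 0.6191797.

0.61918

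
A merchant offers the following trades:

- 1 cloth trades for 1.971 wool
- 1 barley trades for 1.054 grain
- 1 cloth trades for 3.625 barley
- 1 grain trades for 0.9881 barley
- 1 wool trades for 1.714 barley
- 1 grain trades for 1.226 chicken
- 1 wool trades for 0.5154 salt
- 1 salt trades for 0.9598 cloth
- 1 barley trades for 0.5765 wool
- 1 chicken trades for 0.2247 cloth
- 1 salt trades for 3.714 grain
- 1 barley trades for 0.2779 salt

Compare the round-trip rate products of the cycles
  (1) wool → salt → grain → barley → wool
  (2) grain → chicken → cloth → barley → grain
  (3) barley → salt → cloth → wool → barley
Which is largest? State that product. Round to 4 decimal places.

(1) 0.5154 × 3.714 × 0.9881 × 0.5765 = 1.09040
(2) 1.226 × 0.2247 × 3.625 × 1.054 = 1.05255
(3) 0.2779 × 0.9598 × 1.971 × 1.714 = 0.90109
Highest is cycle (1) at 1.0904 (>1, arbitrage).

1.0904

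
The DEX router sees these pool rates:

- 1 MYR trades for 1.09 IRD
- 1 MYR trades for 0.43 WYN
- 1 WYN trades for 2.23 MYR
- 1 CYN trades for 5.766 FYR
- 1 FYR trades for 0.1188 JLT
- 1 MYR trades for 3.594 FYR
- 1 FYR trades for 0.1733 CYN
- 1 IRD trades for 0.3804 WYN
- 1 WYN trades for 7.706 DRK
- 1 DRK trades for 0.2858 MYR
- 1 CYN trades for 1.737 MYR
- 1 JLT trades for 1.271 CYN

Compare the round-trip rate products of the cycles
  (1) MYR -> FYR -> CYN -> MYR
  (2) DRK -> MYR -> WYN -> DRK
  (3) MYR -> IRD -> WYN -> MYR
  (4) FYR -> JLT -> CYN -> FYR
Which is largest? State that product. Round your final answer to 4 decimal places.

1.0819

(1) 3.594 × 0.1733 × 1.737 = 1.08187
(2) 0.2858 × 0.43 × 7.706 = 0.94702
(3) 1.09 × 0.3804 × 2.23 = 0.92464
(4) 0.1188 × 1.271 × 5.766 = 0.87064
Highest is cycle (1) at 1.0819 (>1, arbitrage).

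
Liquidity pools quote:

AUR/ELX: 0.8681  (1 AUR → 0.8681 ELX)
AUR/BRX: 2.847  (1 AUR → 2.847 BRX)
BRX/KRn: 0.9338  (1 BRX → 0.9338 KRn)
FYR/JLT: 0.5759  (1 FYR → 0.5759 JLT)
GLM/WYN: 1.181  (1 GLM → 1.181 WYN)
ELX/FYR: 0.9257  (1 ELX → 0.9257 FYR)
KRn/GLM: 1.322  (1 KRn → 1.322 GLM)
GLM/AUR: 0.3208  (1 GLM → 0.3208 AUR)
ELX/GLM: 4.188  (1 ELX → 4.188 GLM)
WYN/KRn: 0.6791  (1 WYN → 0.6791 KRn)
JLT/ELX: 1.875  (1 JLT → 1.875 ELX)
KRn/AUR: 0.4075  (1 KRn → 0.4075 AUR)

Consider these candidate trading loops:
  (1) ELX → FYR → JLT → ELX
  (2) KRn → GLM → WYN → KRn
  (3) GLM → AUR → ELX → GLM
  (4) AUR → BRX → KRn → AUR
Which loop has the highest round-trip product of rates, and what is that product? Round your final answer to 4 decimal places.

1.1663

(1) 0.9257 × 0.5759 × 1.875 = 0.99958
(2) 1.322 × 1.181 × 0.6791 = 1.06027
(3) 0.3208 × 0.8681 × 4.188 = 1.16630
(4) 2.847 × 0.9338 × 0.4075 = 1.08335
Highest is cycle (3) at 1.1663 (>1, arbitrage).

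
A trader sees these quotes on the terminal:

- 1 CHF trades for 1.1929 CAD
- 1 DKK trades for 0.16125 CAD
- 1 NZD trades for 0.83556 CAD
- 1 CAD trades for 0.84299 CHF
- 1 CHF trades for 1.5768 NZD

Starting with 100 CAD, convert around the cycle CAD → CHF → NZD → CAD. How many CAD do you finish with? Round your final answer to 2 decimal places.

100 CAD × 0.84299 = 84.299 CHF
84.299 CHF × 1.5768 = 132.9226632 NZD
132.9226632 NZD × 0.83556 = 111.064860463392 CAD

111.06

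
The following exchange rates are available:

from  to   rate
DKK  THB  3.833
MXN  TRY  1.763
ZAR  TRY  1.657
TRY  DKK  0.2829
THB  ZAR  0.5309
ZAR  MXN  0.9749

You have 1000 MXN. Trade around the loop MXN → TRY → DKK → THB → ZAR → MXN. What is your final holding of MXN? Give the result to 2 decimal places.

1000 MXN × 1.763 = 1763 TRY
1763 TRY × 0.2829 = 498.7527 DKK
498.7527 DKK × 3.833 = 1911.7190991 THB
1911.7190991 THB × 0.5309 = 1014.93166971219 ZAR
1014.93166971219 ZAR × 0.9749 = 989.456884802414031 MXN

989.46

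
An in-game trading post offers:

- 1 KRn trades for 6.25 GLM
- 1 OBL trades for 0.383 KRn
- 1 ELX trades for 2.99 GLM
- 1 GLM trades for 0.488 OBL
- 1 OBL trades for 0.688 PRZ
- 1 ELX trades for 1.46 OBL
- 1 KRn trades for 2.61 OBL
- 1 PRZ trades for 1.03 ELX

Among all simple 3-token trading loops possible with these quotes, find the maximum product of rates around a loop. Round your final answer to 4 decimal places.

KRn→GLM→OBL→KRn: 6.25 × 0.488 × 0.383 = 1.16815
ELX→OBL→PRZ→ELX: 1.46 × 0.688 × 1.03 = 1.03461
Maximum is KRn→GLM→OBL→KRn at 1.1682; arbitrage exists.

1.1682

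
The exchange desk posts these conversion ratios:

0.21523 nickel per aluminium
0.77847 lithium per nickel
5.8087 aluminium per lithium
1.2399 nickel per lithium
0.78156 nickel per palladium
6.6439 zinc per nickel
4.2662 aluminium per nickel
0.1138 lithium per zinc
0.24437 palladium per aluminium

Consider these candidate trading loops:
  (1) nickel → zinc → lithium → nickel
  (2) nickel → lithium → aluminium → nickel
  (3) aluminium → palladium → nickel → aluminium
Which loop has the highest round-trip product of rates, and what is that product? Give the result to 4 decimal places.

0.9732

(1) 6.6439 × 0.1138 × 1.2399 = 0.93746
(2) 0.77847 × 5.8087 × 0.21523 = 0.97325
(3) 0.24437 × 0.78156 × 4.2662 = 0.81480
Highest is cycle (2) at 0.9732 (≤1, no arbitrage).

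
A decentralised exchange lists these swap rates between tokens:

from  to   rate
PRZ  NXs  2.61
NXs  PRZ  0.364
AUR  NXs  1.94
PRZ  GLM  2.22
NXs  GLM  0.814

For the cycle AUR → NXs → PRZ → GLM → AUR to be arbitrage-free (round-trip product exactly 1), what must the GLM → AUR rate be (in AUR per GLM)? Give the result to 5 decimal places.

Known legs of the cycle: 1.94 × 0.364 × 2.22 = 1.5676752
For no arbitrage the full-cycle product must be 1, so the missing rate is 1 / 1.5676752 ≈ 0.6378872.

0.63789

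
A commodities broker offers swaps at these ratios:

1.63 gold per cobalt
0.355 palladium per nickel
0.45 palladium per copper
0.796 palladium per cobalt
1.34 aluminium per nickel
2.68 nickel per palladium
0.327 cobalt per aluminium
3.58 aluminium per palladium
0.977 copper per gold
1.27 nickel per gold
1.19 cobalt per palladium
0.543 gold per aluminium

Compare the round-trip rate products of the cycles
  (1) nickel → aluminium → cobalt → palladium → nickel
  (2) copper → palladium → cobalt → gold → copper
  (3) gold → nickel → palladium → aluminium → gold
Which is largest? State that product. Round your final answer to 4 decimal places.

(1) 1.34 × 0.327 × 0.796 × 2.68 = 0.93476
(2) 0.45 × 1.19 × 1.63 × 0.977 = 0.85279
(3) 1.27 × 0.355 × 3.58 × 0.543 = 0.87643
Highest is cycle (1) at 0.9348 (≤1, no arbitrage).

0.9348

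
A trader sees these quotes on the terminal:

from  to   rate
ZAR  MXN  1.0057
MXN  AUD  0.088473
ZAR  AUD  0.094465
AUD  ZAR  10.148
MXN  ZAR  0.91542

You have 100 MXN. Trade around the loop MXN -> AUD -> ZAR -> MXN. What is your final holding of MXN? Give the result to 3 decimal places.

90.294

100 MXN × 0.088473 = 8.8473 AUD
8.8473 AUD × 10.148 = 89.7824004 ZAR
89.7824004 ZAR × 1.0057 = 90.29416008228 MXN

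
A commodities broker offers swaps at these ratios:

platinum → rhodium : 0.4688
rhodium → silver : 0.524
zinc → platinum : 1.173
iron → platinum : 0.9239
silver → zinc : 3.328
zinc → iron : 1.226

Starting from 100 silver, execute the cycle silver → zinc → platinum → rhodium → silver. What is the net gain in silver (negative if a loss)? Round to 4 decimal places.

-4.1041

100 silver × 3.328 = 332.8 zinc
332.8 zinc × 1.173 = 390.3744 platinum
390.3744 platinum × 0.4688 = 183.00751872 rhodium
183.00751872 rhodium × 0.524 = 95.89593980928 silver
Net change: 95.89593980928 − 100 = -4.10406019072 silver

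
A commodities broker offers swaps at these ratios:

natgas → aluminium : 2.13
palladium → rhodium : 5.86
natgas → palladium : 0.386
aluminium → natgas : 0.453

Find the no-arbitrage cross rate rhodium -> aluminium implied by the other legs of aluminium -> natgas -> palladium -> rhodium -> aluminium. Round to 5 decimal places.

Known legs of the cycle: 0.453 × 0.386 × 5.86 = 1.02466788
For no arbitrage the full-cycle product must be 1, so the missing rate is 1 / 1.02466788 ≈ 0.9759260.

0.97593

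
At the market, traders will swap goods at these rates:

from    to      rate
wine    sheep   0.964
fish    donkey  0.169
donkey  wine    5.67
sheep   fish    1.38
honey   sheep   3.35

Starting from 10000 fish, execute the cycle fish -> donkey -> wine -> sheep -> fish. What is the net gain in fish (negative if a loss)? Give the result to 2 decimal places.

2747.53

10000 fish × 0.169 = 1690 donkey
1690 donkey × 5.67 = 9582.3 wine
9582.3 wine × 0.964 = 9237.3372 sheep
9237.3372 sheep × 1.38 = 12747.525336 fish
Net change: 12747.525336 − 10000 = 2747.525336 fish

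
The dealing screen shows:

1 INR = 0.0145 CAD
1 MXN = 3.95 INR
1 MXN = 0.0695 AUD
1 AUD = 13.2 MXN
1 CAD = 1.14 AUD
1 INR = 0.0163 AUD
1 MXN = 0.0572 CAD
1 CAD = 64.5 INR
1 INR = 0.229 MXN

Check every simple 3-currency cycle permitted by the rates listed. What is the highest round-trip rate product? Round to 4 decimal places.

CAD→AUD→MXN→CAD: 1.14 × 13.2 × 0.0572 = 0.86075
AUD→MXN→INR→AUD: 13.2 × 3.95 × 0.0163 = 0.84988
CAD→INR→MXN→CAD: 64.5 × 0.229 × 0.0572 = 0.84487
Maximum is CAD→AUD→MXN→CAD at 0.8607; no arbitrage — every cycle loses value.

0.8607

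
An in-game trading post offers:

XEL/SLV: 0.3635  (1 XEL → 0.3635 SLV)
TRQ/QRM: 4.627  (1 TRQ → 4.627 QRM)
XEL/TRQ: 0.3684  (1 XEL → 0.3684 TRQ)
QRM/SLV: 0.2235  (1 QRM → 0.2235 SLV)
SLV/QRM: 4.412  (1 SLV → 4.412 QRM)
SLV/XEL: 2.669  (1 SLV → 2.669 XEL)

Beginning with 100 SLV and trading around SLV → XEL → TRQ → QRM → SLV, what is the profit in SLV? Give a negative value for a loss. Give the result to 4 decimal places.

100 SLV × 2.669 = 266.9 XEL
266.9 XEL × 0.3684 = 98.32596 TRQ
98.32596 TRQ × 4.627 = 454.95421692 QRM
454.95421692 QRM × 0.2235 = 101.68226748162 SLV
Net change: 101.68226748162 − 100 = 1.68226748162 SLV

1.6823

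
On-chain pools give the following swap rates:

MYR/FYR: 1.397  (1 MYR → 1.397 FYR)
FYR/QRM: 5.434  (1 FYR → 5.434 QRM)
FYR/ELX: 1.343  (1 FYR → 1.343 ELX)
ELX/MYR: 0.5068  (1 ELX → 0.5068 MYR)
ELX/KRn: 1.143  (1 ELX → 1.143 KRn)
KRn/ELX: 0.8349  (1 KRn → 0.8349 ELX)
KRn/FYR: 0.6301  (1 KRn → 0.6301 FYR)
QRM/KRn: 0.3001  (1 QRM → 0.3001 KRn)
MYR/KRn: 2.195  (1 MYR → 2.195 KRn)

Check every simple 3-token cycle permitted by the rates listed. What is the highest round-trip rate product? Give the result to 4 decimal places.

QRM→KRn→FYR→QRM: 0.3001 × 0.6301 × 5.434 = 1.02753
FYR→ELX→KRn→FYR: 1.343 × 1.143 × 0.6301 = 0.96723
MYR→FYR→ELX→MYR: 1.397 × 1.343 × 0.5068 = 0.95084
MYR→KRn→ELX→MYR: 2.195 × 0.8349 × 0.5068 = 0.92876
Maximum is QRM→KRn→FYR→QRM at 1.0275; arbitrage exists.

1.0275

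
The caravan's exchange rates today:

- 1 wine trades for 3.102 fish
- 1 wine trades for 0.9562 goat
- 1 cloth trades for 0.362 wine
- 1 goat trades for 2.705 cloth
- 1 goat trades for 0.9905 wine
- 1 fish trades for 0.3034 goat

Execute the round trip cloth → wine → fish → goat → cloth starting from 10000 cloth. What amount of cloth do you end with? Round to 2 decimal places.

9215.80

10000 cloth × 0.362 = 3620 wine
3620 wine × 3.102 = 11229.24 fish
11229.24 fish × 0.3034 = 3406.951416 goat
3406.951416 goat × 2.705 = 9215.80358028 cloth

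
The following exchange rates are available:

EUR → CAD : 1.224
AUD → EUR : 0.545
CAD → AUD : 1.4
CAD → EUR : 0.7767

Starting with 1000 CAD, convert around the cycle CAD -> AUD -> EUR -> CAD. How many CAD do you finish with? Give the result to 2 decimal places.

1000 CAD × 1.4 = 1400 AUD
1400 AUD × 0.545 = 763 EUR
763 EUR × 1.224 = 933.912 CAD

933.91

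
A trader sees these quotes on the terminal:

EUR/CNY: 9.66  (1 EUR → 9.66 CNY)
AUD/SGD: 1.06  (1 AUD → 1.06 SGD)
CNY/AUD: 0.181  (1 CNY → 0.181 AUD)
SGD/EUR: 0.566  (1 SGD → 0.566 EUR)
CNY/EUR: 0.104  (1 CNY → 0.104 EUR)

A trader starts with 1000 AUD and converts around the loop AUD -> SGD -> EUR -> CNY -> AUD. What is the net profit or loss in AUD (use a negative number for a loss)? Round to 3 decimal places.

49.006

1000 AUD × 1.06 = 1060 SGD
1060 SGD × 0.566 = 599.96 EUR
599.96 EUR × 9.66 = 5795.6136 CNY
5795.6136 CNY × 0.181 = 1049.0060616 AUD
Net change: 1049.0060616 − 1000 = 49.0060616 AUD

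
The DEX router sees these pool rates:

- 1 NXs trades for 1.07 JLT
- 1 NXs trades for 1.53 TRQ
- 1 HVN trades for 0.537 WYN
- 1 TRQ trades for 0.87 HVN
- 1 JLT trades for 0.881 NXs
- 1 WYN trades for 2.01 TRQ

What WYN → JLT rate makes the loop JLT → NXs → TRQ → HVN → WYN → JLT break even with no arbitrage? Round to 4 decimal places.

1.5880

Known legs of the cycle: 0.881 × 1.53 × 0.87 × 0.537 = 0.6297394167
For no arbitrage the full-cycle product must be 1, so the missing rate is 1 / 0.6297394167 ≈ 1.587958.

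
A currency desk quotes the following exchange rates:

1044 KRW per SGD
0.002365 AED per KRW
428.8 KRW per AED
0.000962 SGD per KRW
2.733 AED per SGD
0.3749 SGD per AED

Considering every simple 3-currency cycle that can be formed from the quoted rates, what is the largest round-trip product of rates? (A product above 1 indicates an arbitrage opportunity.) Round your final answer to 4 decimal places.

KRW→SGD→AED→KRW: 0.000962 × 2.733 × 428.8 = 1.12738
KRW→AED→SGD→KRW: 0.002365 × 0.3749 × 1044 = 0.92565
Maximum is KRW→SGD→AED→KRW at 1.1274; arbitrage exists.

1.1274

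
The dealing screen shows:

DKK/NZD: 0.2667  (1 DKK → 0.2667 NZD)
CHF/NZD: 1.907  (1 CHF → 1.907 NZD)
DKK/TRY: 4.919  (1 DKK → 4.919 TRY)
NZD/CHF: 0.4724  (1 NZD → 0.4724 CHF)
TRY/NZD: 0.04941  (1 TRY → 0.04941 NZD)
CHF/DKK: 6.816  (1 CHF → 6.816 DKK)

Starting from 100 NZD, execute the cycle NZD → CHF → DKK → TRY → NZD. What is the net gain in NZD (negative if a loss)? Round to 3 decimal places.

-21.742

100 NZD × 0.4724 = 47.24 CHF
47.24 CHF × 6.816 = 321.98784 DKK
321.98784 DKK × 4.919 = 1583.85818496 TRY
1583.85818496 TRY × 0.04941 = 78.2584329188736 NZD
Net change: 78.2584329188736 − 100 = -21.7415670811264 NZD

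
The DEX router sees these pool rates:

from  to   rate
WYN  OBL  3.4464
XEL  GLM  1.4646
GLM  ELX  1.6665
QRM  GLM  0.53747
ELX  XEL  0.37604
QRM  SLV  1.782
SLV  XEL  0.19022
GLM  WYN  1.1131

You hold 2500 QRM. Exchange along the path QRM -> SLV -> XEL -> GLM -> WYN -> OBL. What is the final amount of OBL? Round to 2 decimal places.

4761.27

2500 QRM × 1.782 = 4455 SLV
4455 SLV × 0.19022 = 847.4301 XEL
847.4301 XEL × 1.4646 = 1241.14612446 GLM
1241.14612446 GLM × 1.1131 = 1381.519751136426 WYN
1381.519751136426 WYN × 3.4464 = 4761.2696703165785664 OBL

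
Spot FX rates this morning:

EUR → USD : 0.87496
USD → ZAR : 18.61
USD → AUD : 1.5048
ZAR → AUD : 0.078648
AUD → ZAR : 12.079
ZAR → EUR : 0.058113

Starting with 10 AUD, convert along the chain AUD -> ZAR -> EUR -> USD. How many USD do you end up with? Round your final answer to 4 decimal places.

6.1418

10 AUD × 12.079 = 120.79 ZAR
120.79 ZAR × 0.058113 = 7.01946927 EUR
7.01946927 EUR × 0.87496 = 6.1417548324792 USD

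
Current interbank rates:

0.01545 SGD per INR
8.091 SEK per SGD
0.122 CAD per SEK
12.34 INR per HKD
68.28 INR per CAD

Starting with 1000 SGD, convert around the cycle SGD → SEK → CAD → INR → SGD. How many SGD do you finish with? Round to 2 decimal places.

1041.32

1000 SGD × 8.091 = 8091 SEK
8091 SEK × 0.122 = 987.102 CAD
987.102 CAD × 68.28 = 67399.32456 INR
67399.32456 INR × 0.01545 = 1041.319564452 SGD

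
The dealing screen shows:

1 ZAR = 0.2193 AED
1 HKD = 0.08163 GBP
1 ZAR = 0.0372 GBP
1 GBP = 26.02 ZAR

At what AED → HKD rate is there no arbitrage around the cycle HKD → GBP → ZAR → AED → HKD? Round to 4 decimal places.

2.1469

Known legs of the cycle: 0.08163 × 26.02 × 0.2193 = 0.46579596318
For no arbitrage the full-cycle product must be 1, so the missing rate is 1 / 0.46579596318 ≈ 2.146863.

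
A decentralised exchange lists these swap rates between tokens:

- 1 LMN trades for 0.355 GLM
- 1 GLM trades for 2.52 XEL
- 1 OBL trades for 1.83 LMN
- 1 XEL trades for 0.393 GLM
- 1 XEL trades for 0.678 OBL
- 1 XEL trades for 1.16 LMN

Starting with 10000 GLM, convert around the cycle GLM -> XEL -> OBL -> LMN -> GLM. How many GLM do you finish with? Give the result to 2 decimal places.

11099.66

10000 GLM × 2.52 = 25200 XEL
25200 XEL × 0.678 = 17085.6 OBL
17085.6 OBL × 1.83 = 31266.648 LMN
31266.648 LMN × 0.355 = 11099.66004 GLM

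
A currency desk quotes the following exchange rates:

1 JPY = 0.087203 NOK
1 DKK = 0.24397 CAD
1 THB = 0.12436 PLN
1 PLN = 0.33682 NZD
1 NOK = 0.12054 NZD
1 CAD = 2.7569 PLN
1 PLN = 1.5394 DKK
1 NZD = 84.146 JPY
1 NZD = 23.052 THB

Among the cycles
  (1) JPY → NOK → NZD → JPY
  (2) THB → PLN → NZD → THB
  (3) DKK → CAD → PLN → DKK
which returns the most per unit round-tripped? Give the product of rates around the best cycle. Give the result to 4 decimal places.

1.0354

(1) 0.087203 × 0.12054 × 84.146 = 0.88450
(2) 0.12436 × 0.33682 × 23.052 = 0.96558
(3) 0.24397 × 2.7569 × 1.5394 = 1.03540
Highest is cycle (3) at 1.0354 (>1, arbitrage).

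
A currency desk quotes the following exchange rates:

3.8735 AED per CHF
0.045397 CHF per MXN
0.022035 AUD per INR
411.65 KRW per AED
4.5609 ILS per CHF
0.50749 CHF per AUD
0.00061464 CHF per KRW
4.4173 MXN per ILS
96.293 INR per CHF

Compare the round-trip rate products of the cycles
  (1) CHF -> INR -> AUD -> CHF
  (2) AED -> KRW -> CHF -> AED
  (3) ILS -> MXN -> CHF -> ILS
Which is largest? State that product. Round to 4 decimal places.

1.0768

(1) 96.293 × 0.022035 × 0.50749 = 1.07680
(2) 411.65 × 0.00061464 × 3.8735 = 0.98006
(3) 4.4173 × 0.045397 × 4.5609 = 0.91461
Highest is cycle (1) at 1.0768 (>1, arbitrage).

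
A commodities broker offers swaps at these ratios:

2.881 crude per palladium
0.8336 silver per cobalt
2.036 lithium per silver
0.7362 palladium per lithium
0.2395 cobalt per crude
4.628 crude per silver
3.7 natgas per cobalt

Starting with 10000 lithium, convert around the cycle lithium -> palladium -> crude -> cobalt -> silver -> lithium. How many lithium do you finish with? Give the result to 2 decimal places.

10000 lithium × 0.7362 = 7362 palladium
7362 palladium × 2.881 = 21209.922 crude
21209.922 crude × 0.2395 = 5079.776319 cobalt
5079.776319 cobalt × 0.8336 = 4234.5015395184 silver
4234.5015395184 silver × 2.036 = 8621.4451344594624 lithium

8621.45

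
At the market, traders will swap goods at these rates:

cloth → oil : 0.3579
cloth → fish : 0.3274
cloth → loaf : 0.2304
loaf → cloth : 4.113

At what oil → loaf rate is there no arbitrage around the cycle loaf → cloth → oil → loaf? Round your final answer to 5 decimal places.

Known legs of the cycle: 4.113 × 0.3579 = 1.4720427
For no arbitrage the full-cycle product must be 1, so the missing rate is 1 / 1.4720427 ≈ 0.6793281.

0.67933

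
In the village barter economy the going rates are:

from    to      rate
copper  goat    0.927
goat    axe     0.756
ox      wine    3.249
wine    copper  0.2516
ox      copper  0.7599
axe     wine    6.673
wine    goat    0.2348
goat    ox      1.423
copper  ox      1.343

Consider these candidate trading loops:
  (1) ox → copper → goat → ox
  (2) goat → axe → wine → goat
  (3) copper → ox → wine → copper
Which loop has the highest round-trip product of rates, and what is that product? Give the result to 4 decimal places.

1.1845

(1) 0.7599 × 0.927 × 1.423 = 1.00240
(2) 0.756 × 6.673 × 0.2348 = 1.18452
(3) 1.343 × 3.249 × 0.2516 = 1.09783
Highest is cycle (2) at 1.1845 (>1, arbitrage).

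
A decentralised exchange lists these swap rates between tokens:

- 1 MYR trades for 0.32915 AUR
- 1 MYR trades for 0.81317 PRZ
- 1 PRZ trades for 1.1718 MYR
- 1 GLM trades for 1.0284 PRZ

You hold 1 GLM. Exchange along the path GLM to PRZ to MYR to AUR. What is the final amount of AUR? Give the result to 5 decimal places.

0.39665

1 GLM × 1.0284 = 1.0284 PRZ
1.0284 PRZ × 1.1718 = 1.20507912 MYR
1.20507912 MYR × 0.32915 = 0.396651792348 AUR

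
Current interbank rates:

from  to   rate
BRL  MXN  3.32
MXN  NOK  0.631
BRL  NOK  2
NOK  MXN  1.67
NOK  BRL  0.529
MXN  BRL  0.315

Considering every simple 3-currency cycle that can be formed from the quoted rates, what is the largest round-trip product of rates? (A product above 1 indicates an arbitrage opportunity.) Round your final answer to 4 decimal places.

NOK→BRL→MXN→NOK: 0.529 × 3.32 × 0.631 = 1.10821
NOK→MXN→BRL→NOK: 1.67 × 0.315 × 2 = 1.05210
Maximum is NOK→BRL→MXN→NOK at 1.1082; arbitrage exists.

1.1082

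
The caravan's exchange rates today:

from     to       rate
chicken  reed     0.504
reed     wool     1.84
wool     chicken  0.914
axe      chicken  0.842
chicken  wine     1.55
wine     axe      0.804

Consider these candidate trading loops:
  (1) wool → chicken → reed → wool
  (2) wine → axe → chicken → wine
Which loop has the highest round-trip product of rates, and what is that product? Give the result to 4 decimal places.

1.0493

(1) 0.914 × 0.504 × 1.84 = 0.84761
(2) 0.804 × 0.842 × 1.55 = 1.04930
Highest is cycle (2) at 1.0493 (>1, arbitrage).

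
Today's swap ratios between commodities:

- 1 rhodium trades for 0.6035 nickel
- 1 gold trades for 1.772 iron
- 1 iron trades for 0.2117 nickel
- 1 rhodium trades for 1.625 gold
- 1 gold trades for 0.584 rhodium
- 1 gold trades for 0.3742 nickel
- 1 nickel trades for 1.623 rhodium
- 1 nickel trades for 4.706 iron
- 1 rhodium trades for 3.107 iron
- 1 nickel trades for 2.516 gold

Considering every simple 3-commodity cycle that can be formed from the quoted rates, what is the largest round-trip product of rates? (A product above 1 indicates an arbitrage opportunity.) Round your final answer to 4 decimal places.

nickel→rhodium→iron→nickel: 1.623 × 3.107 × 0.2117 = 1.06753
nickel→rhodium→gold→nickel: 1.623 × 1.625 × 0.3742 = 0.98691
nickel→gold→iron→nickel: 2.516 × 1.772 × 0.2117 = 0.94383
nickel→gold→rhodium→nickel: 2.516 × 0.584 × 0.6035 = 0.88675
Maximum is nickel→rhodium→iron→nickel at 1.0675; arbitrage exists.

1.0675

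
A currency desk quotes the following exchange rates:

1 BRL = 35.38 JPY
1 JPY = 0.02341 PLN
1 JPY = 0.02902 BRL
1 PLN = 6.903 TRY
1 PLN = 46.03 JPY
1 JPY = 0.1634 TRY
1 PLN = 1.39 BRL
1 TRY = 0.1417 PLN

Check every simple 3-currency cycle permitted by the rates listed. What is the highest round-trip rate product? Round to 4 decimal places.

1.1513

PLN→BRL→JPY→PLN: 1.39 × 35.38 × 0.02341 = 1.15126
TRY→PLN→JPY→TRY: 0.1417 × 46.03 × 0.1634 = 1.06577
Maximum is PLN→BRL→JPY→PLN at 1.1513; arbitrage exists.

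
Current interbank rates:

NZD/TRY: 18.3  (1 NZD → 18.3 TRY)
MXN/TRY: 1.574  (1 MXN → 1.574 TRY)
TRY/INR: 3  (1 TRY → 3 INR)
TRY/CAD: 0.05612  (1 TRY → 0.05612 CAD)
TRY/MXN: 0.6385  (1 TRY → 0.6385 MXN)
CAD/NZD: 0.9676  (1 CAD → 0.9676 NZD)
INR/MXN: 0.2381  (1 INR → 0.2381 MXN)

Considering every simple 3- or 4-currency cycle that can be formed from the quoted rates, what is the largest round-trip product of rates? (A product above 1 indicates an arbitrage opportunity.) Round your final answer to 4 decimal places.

TRY→INR→MXN→TRY: 3 × 0.2381 × 1.574 = 1.12431
TRY→CAD→NZD→TRY: 0.05612 × 0.9676 × 18.3 = 0.99372
Maximum is TRY→INR→MXN→TRY at 1.1243; arbitrage exists.

1.1243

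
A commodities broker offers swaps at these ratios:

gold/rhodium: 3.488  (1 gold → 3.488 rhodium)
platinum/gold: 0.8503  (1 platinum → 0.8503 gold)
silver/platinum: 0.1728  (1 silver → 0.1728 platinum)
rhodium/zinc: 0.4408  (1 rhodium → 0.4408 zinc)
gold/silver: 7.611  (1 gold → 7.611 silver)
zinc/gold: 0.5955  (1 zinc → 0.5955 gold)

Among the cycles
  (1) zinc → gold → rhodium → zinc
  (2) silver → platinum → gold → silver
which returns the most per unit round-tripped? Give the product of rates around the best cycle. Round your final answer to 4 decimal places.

(1) 0.5955 × 3.488 × 0.4408 = 0.91559
(2) 0.1728 × 0.8503 × 7.611 = 1.11830
Highest is cycle (2) at 1.1183 (>1, arbitrage).

1.1183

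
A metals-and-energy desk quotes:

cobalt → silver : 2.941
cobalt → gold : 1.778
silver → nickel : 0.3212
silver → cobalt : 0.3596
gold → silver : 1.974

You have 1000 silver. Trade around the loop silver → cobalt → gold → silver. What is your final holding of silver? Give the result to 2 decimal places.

1000 silver × 0.3596 = 359.6 cobalt
359.6 cobalt × 1.778 = 639.3688 gold
639.3688 gold × 1.974 = 1262.1140112 silver

1262.11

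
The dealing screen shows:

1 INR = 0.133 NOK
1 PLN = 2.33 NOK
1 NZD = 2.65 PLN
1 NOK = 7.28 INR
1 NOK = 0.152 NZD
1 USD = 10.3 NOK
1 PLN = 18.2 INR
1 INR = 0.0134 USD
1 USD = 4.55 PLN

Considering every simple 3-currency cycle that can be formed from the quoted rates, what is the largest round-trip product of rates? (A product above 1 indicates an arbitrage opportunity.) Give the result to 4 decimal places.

USD→PLN→INR→USD: 4.55 × 18.2 × 0.0134 = 1.10965
USD→NOK→INR→USD: 10.3 × 7.28 × 0.0134 = 1.00479
NZD→PLN→NOK→NZD: 2.65 × 2.33 × 0.152 = 0.93852
Maximum is USD→PLN→INR→USD at 1.1097; arbitrage exists.

1.1097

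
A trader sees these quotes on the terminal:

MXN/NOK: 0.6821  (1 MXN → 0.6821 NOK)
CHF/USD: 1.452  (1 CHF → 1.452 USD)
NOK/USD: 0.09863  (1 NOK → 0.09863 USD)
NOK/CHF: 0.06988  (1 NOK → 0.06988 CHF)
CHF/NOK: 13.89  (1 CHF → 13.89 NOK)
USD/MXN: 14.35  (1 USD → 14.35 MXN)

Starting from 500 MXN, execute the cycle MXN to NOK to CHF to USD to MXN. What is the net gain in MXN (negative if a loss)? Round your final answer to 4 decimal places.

-3.4197

500 MXN × 0.6821 = 341.05 NOK
341.05 NOK × 0.06988 = 23.832574 CHF
23.832574 CHF × 1.452 = 34.604897448 USD
34.604897448 USD × 14.35 = 496.5802783788 MXN
Net change: 496.5802783788 − 500 = -3.4197216212 MXN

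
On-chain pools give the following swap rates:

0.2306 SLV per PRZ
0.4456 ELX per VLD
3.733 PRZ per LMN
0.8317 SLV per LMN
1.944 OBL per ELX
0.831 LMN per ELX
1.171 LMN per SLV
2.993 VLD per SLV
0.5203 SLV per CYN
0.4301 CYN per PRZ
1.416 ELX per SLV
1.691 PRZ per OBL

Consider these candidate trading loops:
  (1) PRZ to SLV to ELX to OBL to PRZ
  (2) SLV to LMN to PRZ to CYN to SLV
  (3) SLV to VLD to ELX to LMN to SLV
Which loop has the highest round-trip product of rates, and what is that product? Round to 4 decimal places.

1.0734

(1) 0.2306 × 1.416 × 1.944 × 1.691 = 1.07340
(2) 1.171 × 3.733 × 0.4301 × 0.5203 = 0.97822
(3) 2.993 × 0.4456 × 0.831 × 0.8317 = 0.92176
Highest is cycle (1) at 1.0734 (>1, arbitrage).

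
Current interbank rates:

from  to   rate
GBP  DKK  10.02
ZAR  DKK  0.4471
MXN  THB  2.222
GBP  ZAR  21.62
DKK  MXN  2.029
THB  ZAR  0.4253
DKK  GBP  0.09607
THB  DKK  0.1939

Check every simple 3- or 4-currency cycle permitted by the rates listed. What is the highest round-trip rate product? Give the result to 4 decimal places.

0.9286

DKK→GBP→ZAR→DKK: 0.09607 × 21.62 × 0.4471 = 0.92864
MXN→THB→DKK→MXN: 2.222 × 0.1939 × 2.029 = 0.87419
MXN→THB→ZAR→DKK→MXN: 2.222 × 0.4253 × 0.4471 × 2.029 = 0.85729
Maximum is DKK→GBP→ZAR→DKK at 0.9286; no arbitrage — every cycle loses value.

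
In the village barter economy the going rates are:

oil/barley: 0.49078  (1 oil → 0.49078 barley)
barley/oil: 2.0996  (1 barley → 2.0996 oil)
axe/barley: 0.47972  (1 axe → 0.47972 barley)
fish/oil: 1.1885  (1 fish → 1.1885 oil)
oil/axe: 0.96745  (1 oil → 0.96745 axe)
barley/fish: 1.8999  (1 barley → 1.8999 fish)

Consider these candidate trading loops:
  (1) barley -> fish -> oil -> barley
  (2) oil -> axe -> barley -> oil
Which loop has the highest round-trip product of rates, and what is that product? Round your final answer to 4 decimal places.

(1) 1.8999 × 1.1885 × 0.49078 = 1.10820
(2) 0.96745 × 0.47972 × 2.0996 = 0.97444
Highest is cycle (1) at 1.1082 (>1, arbitrage).

1.1082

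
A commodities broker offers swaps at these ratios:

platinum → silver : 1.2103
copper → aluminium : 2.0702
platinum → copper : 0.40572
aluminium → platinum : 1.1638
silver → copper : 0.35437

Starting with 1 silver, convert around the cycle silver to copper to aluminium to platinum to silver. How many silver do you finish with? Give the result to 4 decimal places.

1 silver × 0.35437 = 0.35437 copper
0.35437 copper × 2.0702 = 0.733616774 aluminium
0.733616774 aluminium × 1.1638 = 0.8537832015812 platinum
0.8537832015812 platinum × 1.2103 = 1.03333380887372636 silver

1.0333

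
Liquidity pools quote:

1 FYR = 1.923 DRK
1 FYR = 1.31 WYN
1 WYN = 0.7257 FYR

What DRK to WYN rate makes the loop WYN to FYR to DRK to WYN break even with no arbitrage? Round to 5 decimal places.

0.71658

Known legs of the cycle: 0.7257 × 1.923 = 1.3955211
For no arbitrage the full-cycle product must be 1, so the missing rate is 1 / 1.3955211 ≈ 0.7165782.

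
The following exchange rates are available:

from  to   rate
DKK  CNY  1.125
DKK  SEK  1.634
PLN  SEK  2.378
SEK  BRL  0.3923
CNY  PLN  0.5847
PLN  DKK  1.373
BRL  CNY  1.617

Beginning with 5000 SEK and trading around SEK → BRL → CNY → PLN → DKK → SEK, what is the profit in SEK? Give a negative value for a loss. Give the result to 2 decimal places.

5000 SEK × 0.3923 = 1961.5 BRL
1961.5 BRL × 1.617 = 3171.7455 CNY
3171.7455 CNY × 0.5847 = 1854.51959385 PLN
1854.51959385 PLN × 1.373 = 2546.25540235605 DKK
2546.25540235605 DKK × 1.634 = 4160.5813274497857 SEK
Net change: 4160.5813274497857 − 5000 = -839.4186725502143 SEK

-839.42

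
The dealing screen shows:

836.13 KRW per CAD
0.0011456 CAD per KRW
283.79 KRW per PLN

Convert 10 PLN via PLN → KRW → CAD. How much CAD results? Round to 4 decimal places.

3.2511

10 PLN × 283.79 = 2837.9 KRW
2837.9 KRW × 0.0011456 = 3.25109824 CAD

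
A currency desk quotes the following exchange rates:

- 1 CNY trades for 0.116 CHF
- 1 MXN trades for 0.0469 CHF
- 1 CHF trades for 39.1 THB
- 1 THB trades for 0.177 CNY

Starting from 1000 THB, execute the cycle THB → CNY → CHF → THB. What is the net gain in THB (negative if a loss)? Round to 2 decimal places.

-197.20

1000 THB × 0.177 = 177 CNY
177 CNY × 0.116 = 20.532 CHF
20.532 CHF × 39.1 = 802.8012 THB
Net change: 802.8012 − 1000 = -197.1988 THB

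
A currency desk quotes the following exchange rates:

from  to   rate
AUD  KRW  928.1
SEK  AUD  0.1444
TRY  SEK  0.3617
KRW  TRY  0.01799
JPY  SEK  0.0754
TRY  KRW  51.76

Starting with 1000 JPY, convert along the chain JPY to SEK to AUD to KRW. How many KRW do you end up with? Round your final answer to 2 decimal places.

10104.93

1000 JPY × 0.0754 = 75.4 SEK
75.4 SEK × 0.1444 = 10.88776 AUD
10.88776 AUD × 928.1 = 10104.930056 KRW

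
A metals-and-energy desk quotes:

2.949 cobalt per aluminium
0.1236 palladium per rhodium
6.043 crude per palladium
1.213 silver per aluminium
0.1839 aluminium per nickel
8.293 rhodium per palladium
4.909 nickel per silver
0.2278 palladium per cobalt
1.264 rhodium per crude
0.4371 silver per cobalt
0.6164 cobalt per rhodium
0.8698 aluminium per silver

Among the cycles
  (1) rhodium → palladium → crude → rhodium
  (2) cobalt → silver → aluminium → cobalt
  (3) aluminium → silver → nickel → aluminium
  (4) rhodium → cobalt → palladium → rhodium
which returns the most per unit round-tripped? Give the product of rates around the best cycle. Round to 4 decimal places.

(1) 0.1236 × 6.043 × 1.264 = 0.94410
(2) 0.4371 × 0.8698 × 2.949 = 1.12118
(3) 1.213 × 4.909 × 0.1839 = 1.09505
(4) 0.6164 × 0.2278 × 8.293 = 1.16447
Highest is cycle (4) at 1.1645 (>1, arbitrage).

1.1645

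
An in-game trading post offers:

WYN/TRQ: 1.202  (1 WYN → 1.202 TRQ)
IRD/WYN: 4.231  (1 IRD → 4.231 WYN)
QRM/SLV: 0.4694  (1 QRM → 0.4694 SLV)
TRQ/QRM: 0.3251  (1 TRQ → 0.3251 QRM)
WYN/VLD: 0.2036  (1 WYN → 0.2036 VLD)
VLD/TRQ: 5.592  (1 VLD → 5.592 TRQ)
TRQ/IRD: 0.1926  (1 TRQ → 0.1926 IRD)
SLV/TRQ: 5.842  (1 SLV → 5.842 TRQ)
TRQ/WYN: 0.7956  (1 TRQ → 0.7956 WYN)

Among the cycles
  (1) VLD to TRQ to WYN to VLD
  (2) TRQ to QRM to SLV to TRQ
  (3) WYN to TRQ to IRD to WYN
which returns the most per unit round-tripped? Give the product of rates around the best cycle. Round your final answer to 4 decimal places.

0.9795

(1) 5.592 × 0.7956 × 0.2036 = 0.90582
(2) 0.3251 × 0.4694 × 5.842 = 0.89150
(3) 1.202 × 0.1926 × 4.231 = 0.97950
Highest is cycle (3) at 0.9795 (≤1, no arbitrage).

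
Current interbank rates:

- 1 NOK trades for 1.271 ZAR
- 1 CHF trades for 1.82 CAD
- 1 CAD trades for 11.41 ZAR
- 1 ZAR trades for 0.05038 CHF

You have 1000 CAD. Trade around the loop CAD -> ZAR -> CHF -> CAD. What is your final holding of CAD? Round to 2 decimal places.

1046.20

1000 CAD × 11.41 = 11410 ZAR
11410 ZAR × 0.05038 = 574.8358 CHF
574.8358 CHF × 1.82 = 1046.201156 CAD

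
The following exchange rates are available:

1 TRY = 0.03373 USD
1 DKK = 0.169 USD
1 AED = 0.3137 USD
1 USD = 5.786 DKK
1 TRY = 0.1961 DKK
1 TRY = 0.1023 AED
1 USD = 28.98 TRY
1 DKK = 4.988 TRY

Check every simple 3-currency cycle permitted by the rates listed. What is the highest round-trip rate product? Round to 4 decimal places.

0.9735

USD→DKK→TRY→USD: 5.786 × 4.988 × 0.03373 = 0.97347
USD→TRY→DKK→USD: 28.98 × 0.1961 × 0.169 = 0.96042
USD→TRY→AED→USD: 28.98 × 0.1023 × 0.3137 = 0.93001
Maximum is USD→DKK→TRY→USD at 0.9735; no arbitrage — every cycle loses value.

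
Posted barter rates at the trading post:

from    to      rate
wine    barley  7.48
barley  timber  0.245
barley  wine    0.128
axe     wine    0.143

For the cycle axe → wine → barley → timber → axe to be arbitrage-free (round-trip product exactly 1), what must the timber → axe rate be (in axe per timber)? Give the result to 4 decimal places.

3.8159

Known legs of the cycle: 0.143 × 7.48 × 0.245 = 0.2620618
For no arbitrage the full-cycle product must be 1, so the missing rate is 1 / 0.2620618 ≈ 3.815894.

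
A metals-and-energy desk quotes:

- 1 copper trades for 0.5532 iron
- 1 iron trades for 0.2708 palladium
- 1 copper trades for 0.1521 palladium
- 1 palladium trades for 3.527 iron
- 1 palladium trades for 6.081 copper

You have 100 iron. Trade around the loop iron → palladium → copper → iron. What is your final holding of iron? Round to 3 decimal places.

100 iron × 0.2708 = 27.08 palladium
27.08 palladium × 6.081 = 164.67348 copper
164.67348 copper × 0.5532 = 91.097369136 iron

91.097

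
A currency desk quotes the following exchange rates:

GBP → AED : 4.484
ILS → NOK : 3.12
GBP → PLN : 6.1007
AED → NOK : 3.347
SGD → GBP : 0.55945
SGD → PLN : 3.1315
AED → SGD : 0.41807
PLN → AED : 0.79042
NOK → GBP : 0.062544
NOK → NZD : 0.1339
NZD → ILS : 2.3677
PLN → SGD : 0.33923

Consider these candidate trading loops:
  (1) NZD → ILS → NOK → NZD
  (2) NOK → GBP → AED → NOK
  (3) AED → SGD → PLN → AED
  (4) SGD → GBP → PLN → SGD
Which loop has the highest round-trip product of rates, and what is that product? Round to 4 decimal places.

1.1578

(1) 2.3677 × 3.12 × 0.1339 = 0.98915
(2) 0.062544 × 4.484 × 3.347 = 0.93866
(3) 0.41807 × 3.1315 × 0.79042 = 1.03481
(4) 0.55945 × 6.1007 × 0.33923 = 1.15780
Highest is cycle (4) at 1.1578 (>1, arbitrage).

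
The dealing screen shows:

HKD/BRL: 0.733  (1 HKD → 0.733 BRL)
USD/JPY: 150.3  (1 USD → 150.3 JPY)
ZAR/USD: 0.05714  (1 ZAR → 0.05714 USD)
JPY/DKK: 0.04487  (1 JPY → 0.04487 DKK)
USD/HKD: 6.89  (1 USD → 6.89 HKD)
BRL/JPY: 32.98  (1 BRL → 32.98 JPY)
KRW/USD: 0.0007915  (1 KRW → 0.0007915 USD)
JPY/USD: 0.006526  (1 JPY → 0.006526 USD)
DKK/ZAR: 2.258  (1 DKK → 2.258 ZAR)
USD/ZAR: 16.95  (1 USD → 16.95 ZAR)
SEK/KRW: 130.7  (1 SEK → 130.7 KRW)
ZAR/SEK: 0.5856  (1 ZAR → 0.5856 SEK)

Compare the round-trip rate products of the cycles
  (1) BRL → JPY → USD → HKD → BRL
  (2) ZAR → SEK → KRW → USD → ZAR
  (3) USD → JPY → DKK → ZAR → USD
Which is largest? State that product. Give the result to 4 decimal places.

(1) 32.98 × 0.006526 × 6.89 × 0.733 = 1.08698
(2) 0.5856 × 130.7 × 0.0007915 × 16.95 = 1.02683
(3) 150.3 × 0.04487 × 2.258 × 0.05714 = 0.87012
Highest is cycle (1) at 1.0870 (>1, arbitrage).

1.0870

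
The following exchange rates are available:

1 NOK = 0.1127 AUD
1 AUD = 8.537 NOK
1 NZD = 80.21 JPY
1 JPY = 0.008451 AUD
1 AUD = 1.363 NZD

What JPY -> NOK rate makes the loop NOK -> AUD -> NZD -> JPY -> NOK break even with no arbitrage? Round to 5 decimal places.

Known legs of the cycle: 0.1127 × 1.363 × 80.21 = 12.321066121
For no arbitrage the full-cycle product must be 1, so the missing rate is 1 / 12.321066121 ≈ 0.0811618.

0.08116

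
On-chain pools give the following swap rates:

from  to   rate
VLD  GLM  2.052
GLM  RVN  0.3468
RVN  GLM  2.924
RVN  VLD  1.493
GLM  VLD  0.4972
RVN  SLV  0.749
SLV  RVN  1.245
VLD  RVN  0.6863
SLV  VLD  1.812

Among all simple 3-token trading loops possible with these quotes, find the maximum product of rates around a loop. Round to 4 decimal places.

GLM→RVN→VLD→GLM: 0.3468 × 1.493 × 2.052 = 1.06247
GLM→VLD→RVN→GLM: 0.4972 × 0.6863 × 2.924 = 0.99775
SLV→VLD→RVN→SLV: 1.812 × 0.6863 × 0.749 = 0.93144
Maximum is GLM→RVN→VLD→GLM at 1.0625; arbitrage exists.

1.0625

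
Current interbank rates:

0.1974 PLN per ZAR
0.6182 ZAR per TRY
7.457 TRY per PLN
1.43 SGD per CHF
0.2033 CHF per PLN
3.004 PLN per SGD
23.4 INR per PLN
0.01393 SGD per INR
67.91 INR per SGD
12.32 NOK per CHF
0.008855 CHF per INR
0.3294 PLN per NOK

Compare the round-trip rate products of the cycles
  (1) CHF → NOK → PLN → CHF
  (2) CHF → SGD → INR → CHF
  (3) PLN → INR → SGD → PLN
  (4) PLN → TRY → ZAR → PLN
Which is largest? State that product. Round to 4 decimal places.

(1) 12.32 × 0.3294 × 0.2033 = 0.82503
(2) 1.43 × 67.91 × 0.008855 = 0.85992
(3) 23.4 × 0.01393 × 3.004 = 0.97919
(4) 7.457 × 0.6182 × 0.1974 = 0.91000
Highest is cycle (3) at 0.9792 (≤1, no arbitrage).

0.9792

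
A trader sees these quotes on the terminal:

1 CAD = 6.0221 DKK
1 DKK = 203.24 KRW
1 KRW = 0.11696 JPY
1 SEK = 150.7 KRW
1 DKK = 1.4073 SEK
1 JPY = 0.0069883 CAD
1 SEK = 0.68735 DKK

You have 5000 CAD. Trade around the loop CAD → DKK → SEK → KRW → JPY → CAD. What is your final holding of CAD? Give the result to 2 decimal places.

5219.47

5000 CAD × 6.0221 = 30110.5 DKK
30110.5 DKK × 1.4073 = 42374.50665 SEK
42374.50665 SEK × 150.7 = 6385838.152155 KRW
6385838.152155 KRW × 0.11696 = 746887.6302760488 JPY
746887.6302760488 JPY × 0.0069883 = 5219.47482665811182904 CAD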